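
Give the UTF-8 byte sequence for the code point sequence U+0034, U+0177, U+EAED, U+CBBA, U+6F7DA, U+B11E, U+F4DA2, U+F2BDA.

34 C5 B7 EE AB AD EC AE BA F1 AF 9F 9A EB 84 9E F3 B4 B6 A2 F3 B2 AF 9A

U+0034: 1-byte form → 34.
U+0177: 2-byte form → C5 B7.
U+EAED: 3-byte form → EE AB AD.
U+CBBA: 3-byte form → EC AE BA.
U+6F7DA: 4-byte form → F1 AF 9F 9A.
U+B11E: 3-byte form → EB 84 9E.
U+F4DA2: 4-byte form → F3 B4 B6 A2.
U+F2BDA: 4-byte form → F3 B2 AF 9A.
Concatenated (24 bytes): 34 C5 B7 EE AB AD EC AE BA F1 AF 9F 9A EB 84 9E F3 B4 B6 A2 F3 B2 AF 9A.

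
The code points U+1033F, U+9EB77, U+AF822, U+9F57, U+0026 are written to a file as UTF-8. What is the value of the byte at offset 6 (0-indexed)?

U+1033F → 4-byte form F0 90 8C BF at offsets 0–3.
U+9EB77 → 4-byte form F2 9E AD B7 at offsets 4–7.
Offset 6 falls in char 2's range; it's byte 3 of F2 9E AD B7 = 0xAD.

0xAD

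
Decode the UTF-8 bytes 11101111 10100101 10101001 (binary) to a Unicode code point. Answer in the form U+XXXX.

U+F969

Leading byte 0xEF = 11101111 matches 1110xxxx → 3-byte sequence.
Byte 1: 0xEF = 11101111, payload 1111 (4 bits).
Byte 2: 0xA5 = 10100101 (10xxxxxx ✓), payload 100101.
Byte 3: 0xA9 = 10101001 (10xxxxxx ✓), payload 101001.
Concatenate: 1111100101101001 = 0xF969 (16 bits → U+F969).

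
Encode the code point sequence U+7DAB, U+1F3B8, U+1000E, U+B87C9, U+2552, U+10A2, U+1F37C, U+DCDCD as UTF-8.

E7 B6 AB F0 9F 8E B8 F0 90 80 8E F2 B8 9F 89 E2 95 92 E1 82 A2 F0 9F 8D BC F3 9C B7 8D

U+7DAB: 3-byte form → E7 B6 AB.
U+1F3B8: 4-byte form → F0 9F 8E B8.
U+1000E: 4-byte form → F0 90 80 8E.
U+B87C9: 4-byte form → F2 B8 9F 89.
U+2552: 3-byte form → E2 95 92.
U+10A2: 3-byte form → E1 82 A2.
U+1F37C: 4-byte form → F0 9F 8D BC.
U+DCDCD: 4-byte form → F3 9C B7 8D.
Concatenated (29 bytes): E7 B6 AB F0 9F 8E B8 F0 90 80 8E F2 B8 9F 89 E2 95 92 E1 82 A2 F0 9F 8D BC F3 9C B7 8D.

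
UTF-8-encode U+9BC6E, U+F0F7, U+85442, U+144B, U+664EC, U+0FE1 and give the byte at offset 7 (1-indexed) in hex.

1-indexed offset 7 is 0-indexed offset 6.
U+9BC6E → 4-byte form F2 9B B1 AE at offsets 0–3.
U+F0F7 → 3-byte form EF 83 B7 at offsets 4–6.
Offset 6 falls in char 2's range; it's byte 3 of EF 83 B7 = 0xB7.

0xB7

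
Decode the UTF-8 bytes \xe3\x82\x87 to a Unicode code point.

U+3087

Leading byte 0xE3 = 11100011 matches 1110xxxx → 3-byte sequence.
Byte 1: 0xE3 = 11100011, payload 0011 (4 bits).
Byte 2: 0x82 = 10000010 (10xxxxxx ✓), payload 000010.
Byte 3: 0x87 = 10000111 (10xxxxxx ✓), payload 000111.
Concatenate: 0011000010000111 = 0x3087 (16 bits → U+3087).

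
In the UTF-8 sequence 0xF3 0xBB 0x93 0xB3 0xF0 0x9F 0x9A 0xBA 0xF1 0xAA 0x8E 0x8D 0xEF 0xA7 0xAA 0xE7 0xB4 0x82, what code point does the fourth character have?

Offset 0: leading byte 0xF3 = 11110011 → 4-byte char #1 = F3 BB 93 B3.
Offset 4: leading byte 0xF0 = 11110000 → 4-byte char #2 = F0 9F 9A BA.
Offset 8: leading byte 0xF1 = 11110001 → 4-byte char #3 = F1 AA 8E 8D.
Offset 12: leading byte 0xEF = 11101111 → 3-byte char #4 = EF A7 AA.
Leading byte 0xEF = 11101111 matches 1110xxxx → 3-byte sequence.
Byte 1: 0xEF = 11101111, payload 1111 (4 bits).
Byte 2: 0xA7 = 10100111 (10xxxxxx ✓), payload 100111.
Byte 3: 0xAA = 10101010 (10xxxxxx ✓), payload 101010.
Concatenate: 1111100111101010 = 0xF9EA (16 bits → U+F9EA).

U+F9EA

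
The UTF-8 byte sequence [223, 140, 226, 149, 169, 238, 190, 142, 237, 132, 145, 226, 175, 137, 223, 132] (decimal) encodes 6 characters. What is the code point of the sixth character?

Offset 0: leading byte 0xDF = 11011111 → 2-byte char #1 = DF 8C.
Offset 2: leading byte 0xE2 = 11100010 → 3-byte char #2 = E2 95 A9.
Offset 5: leading byte 0xEE = 11101110 → 3-byte char #3 = EE BE 8E.
Offset 8: leading byte 0xED = 11101101 → 3-byte char #4 = ED 84 91.
Offset 11: leading byte 0xE2 = 11100010 → 3-byte char #5 = E2 AF 89.
Offset 14: leading byte 0xDF = 11011111 → 2-byte char #6 = DF 84.
Leading byte 0xDF = 11011111 matches 110xxxxx → 2-byte sequence.
Byte 1: 0xDF = 11011111, payload 11111 (5 bits).
Byte 2: 0x84 = 10000100 (10xxxxxx ✓), payload 000100.
Concatenate: 11111000100 = 0x7C4 (11 bits → U+07C4).

U+07C4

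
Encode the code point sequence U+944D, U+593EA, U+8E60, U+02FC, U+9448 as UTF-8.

E9 91 8D F1 99 8F AA E8 B9 A0 CB BC E9 91 88

U+944D: 3-byte form → E9 91 8D.
U+593EA: 4-byte form → F1 99 8F AA.
U+8E60: 3-byte form → E8 B9 A0.
U+02FC: 2-byte form → CB BC.
U+9448: 3-byte form → E9 91 88.
Concatenated (15 bytes): E9 91 8D F1 99 8F AA E8 B9 A0 CB BC E9 91 88.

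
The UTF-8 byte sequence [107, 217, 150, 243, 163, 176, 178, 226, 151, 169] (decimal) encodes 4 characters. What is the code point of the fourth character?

U+25E9

Offset 0: leading byte 0x6B = 01101011 → 1-byte char #1 = 6B.
Offset 1: leading byte 0xD9 = 11011001 → 2-byte char #2 = D9 96.
Offset 3: leading byte 0xF3 = 11110011 → 4-byte char #3 = F3 A3 B0 B2.
Offset 7: leading byte 0xE2 = 11100010 → 3-byte char #4 = E2 97 A9.
Leading byte 0xE2 = 11100010 matches 1110xxxx → 3-byte sequence.
Byte 1: 0xE2 = 11100010, payload 0010 (4 bits).
Byte 2: 0x97 = 10010111 (10xxxxxx ✓), payload 010111.
Byte 3: 0xA9 = 10101001 (10xxxxxx ✓), payload 101001.
Concatenate: 0010010111101001 = 0x25E9 (16 bits → U+25E9).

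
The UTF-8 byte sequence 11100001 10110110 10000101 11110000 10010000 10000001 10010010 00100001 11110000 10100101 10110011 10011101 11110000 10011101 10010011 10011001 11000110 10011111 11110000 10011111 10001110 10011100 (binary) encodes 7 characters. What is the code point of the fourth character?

U+25CDD

Offset 0: leading byte 0xE1 = 11100001 → 3-byte char #1 = E1 B6 85.
Offset 3: leading byte 0xF0 = 11110000 → 4-byte char #2 = F0 90 81 92.
Offset 7: leading byte 0x21 = 00100001 → 1-byte char #3 = 21.
Offset 8: leading byte 0xF0 = 11110000 → 4-byte char #4 = F0 A5 B3 9D.
Leading byte 0xF0 = 11110000 matches 11110xxx → 4-byte sequence.
Byte 1: 0xF0 = 11110000, payload 000 (3 bits).
Byte 2: 0xA5 = 10100101 (10xxxxxx ✓), payload 100101.
Byte 3: 0xB3 = 10110011 (10xxxxxx ✓), payload 110011.
Byte 4: 0x9D = 10011101 (10xxxxxx ✓), payload 011101.
Concatenate: 000100101110011011101 = 0x25CDD (21 bits → U+25CDD).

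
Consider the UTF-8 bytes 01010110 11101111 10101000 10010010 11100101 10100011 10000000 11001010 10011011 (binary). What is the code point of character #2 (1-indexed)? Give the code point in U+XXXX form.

Offset 0: leading byte 0x56 = 01010110 → 1-byte char #1 = 56.
Offset 1: leading byte 0xEF = 11101111 → 3-byte char #2 = EF A8 92.
Leading byte 0xEF = 11101111 matches 1110xxxx → 3-byte sequence.
Byte 1: 0xEF = 11101111, payload 1111 (4 bits).
Byte 2: 0xA8 = 10101000 (10xxxxxx ✓), payload 101000.
Byte 3: 0x92 = 10010010 (10xxxxxx ✓), payload 010010.
Concatenate: 1111101000010010 = 0xFA12 (16 bits → U+FA12).

U+FA12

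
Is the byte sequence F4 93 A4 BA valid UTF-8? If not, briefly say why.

Leading byte 0xF4 = 11110100 → 4-byte form.
Payload = 0x11393A, which exceeds U+10FFFF, the maximum Unicode code point. (Leading bytes F5–FF, or F4 followed by ≥ 0x90, are invalid.)

invalid (encodes a value above U+10FFFF)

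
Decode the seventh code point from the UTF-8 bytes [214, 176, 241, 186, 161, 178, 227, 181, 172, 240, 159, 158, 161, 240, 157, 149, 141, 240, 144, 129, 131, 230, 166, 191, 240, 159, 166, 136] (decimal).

Offset 0: leading byte 0xD6 = 11010110 → 2-byte char #1 = D6 B0.
Offset 2: leading byte 0xF1 = 11110001 → 4-byte char #2 = F1 BA A1 B2.
Offset 6: leading byte 0xE3 = 11100011 → 3-byte char #3 = E3 B5 AC.
Offset 9: leading byte 0xF0 = 11110000 → 4-byte char #4 = F0 9F 9E A1.
Offset 13: leading byte 0xF0 = 11110000 → 4-byte char #5 = F0 9D 95 8D.
Offset 17: leading byte 0xF0 = 11110000 → 4-byte char #6 = F0 90 81 83.
Offset 21: leading byte 0xE6 = 11100110 → 3-byte char #7 = E6 A6 BF.
Leading byte 0xE6 = 11100110 matches 1110xxxx → 3-byte sequence.
Byte 1: 0xE6 = 11100110, payload 0110 (4 bits).
Byte 2: 0xA6 = 10100110 (10xxxxxx ✓), payload 100110.
Byte 3: 0xBF = 10111111 (10xxxxxx ✓), payload 111111.
Concatenate: 0110100110111111 = 0x69BF (16 bits → U+69BF).

U+69BF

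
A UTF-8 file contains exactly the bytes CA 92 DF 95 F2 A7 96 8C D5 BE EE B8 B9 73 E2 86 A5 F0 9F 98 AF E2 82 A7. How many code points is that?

9

Byte at offset 0: 0xCA = 11001010 → 2-byte char (#1). Advance 2.
Byte at offset 2: 0xDF = 11011111 → 2-byte char (#2). Advance 2.
Byte at offset 4: 0xF2 = 11110010 → 4-byte char (#3). Advance 4.
Byte at offset 8: 0xD5 = 11010101 → 2-byte char (#4). Advance 2.
Byte at offset 10: 0xEE = 11101110 → 3-byte char (#5). Advance 3.
Byte at offset 13: 0x73 = 01110011 → 1-byte char (#6). Advance 1.
Byte at offset 14: 0xE2 = 11100010 → 3-byte char (#7). Advance 3.
Byte at offset 17: 0xF0 = 11110000 → 4-byte char (#8). Advance 4.
Byte at offset 21: 0xE2 = 11100010 → 3-byte char (#9). Advance 3.
Reached end at offset 24 after 9 code points.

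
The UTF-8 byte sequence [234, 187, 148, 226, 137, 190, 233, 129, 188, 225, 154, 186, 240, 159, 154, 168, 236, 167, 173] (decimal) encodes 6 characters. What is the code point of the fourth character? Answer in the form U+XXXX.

Offset 0: leading byte 0xEA = 11101010 → 3-byte char #1 = EA BB 94.
Offset 3: leading byte 0xE2 = 11100010 → 3-byte char #2 = E2 89 BE.
Offset 6: leading byte 0xE9 = 11101001 → 3-byte char #3 = E9 81 BC.
Offset 9: leading byte 0xE1 = 11100001 → 3-byte char #4 = E1 9A BA.
Leading byte 0xE1 = 11100001 matches 1110xxxx → 3-byte sequence.
Byte 1: 0xE1 = 11100001, payload 0001 (4 bits).
Byte 2: 0x9A = 10011010 (10xxxxxx ✓), payload 011010.
Byte 3: 0xBA = 10111010 (10xxxxxx ✓), payload 111010.
Concatenate: 0001011010111010 = 0x16BA (16 bits → U+16BA).

U+16BA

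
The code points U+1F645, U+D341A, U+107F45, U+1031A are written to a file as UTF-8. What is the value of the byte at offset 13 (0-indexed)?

0x90

U+1F645 → 4-byte form F0 9F 99 85 at offsets 0–3.
U+D341A → 4-byte form F3 93 90 9A at offsets 4–7.
U+107F45 → 4-byte form F4 87 BD 85 at offsets 8–11.
U+1031A → 4-byte form F0 90 8C 9A at offsets 12–15.
Offset 13 falls in char 4's range; it's byte 2 of F0 90 8C 9A = 0x90.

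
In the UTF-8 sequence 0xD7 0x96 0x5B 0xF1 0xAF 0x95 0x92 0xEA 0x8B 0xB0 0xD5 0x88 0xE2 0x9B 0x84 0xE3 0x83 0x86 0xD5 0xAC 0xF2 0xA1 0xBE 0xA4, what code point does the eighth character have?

U+056C

Offset 0: leading byte 0xD7 = 11010111 → 2-byte char #1 = D7 96.
Offset 2: leading byte 0x5B = 01011011 → 1-byte char #2 = 5B.
Offset 3: leading byte 0xF1 = 11110001 → 4-byte char #3 = F1 AF 95 92.
Offset 7: leading byte 0xEA = 11101010 → 3-byte char #4 = EA 8B B0.
Offset 10: leading byte 0xD5 = 11010101 → 2-byte char #5 = D5 88.
Offset 12: leading byte 0xE2 = 11100010 → 3-byte char #6 = E2 9B 84.
Offset 15: leading byte 0xE3 = 11100011 → 3-byte char #7 = E3 83 86.
Offset 18: leading byte 0xD5 = 11010101 → 2-byte char #8 = D5 AC.
Leading byte 0xD5 = 11010101 matches 110xxxxx → 2-byte sequence.
Byte 1: 0xD5 = 11010101, payload 10101 (5 bits).
Byte 2: 0xAC = 10101100 (10xxxxxx ✓), payload 101100.
Concatenate: 10101101100 = 0x56C (11 bits → U+056C).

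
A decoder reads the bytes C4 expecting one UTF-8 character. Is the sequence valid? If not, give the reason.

invalid (sequence truncated)

Leading byte 0xC4 = 11000100 → 2-byte form, but only 1 byte is present.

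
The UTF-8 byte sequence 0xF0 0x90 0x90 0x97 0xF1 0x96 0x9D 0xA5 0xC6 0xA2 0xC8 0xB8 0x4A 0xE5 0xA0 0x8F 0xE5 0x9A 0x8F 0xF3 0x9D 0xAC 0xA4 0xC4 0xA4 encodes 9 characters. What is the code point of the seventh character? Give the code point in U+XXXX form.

Offset 0: leading byte 0xF0 = 11110000 → 4-byte char #1 = F0 90 90 97.
Offset 4: leading byte 0xF1 = 11110001 → 4-byte char #2 = F1 96 9D A5.
Offset 8: leading byte 0xC6 = 11000110 → 2-byte char #3 = C6 A2.
Offset 10: leading byte 0xC8 = 11001000 → 2-byte char #4 = C8 B8.
Offset 12: leading byte 0x4A = 01001010 → 1-byte char #5 = 4A.
Offset 13: leading byte 0xE5 = 11100101 → 3-byte char #6 = E5 A0 8F.
Offset 16: leading byte 0xE5 = 11100101 → 3-byte char #7 = E5 9A 8F.
Leading byte 0xE5 = 11100101 matches 1110xxxx → 3-byte sequence.
Byte 1: 0xE5 = 11100101, payload 0101 (4 bits).
Byte 2: 0x9A = 10011010 (10xxxxxx ✓), payload 011010.
Byte 3: 0x8F = 10001111 (10xxxxxx ✓), payload 001111.
Concatenate: 0101011010001111 = 0x568F (16 bits → U+568F).

U+568F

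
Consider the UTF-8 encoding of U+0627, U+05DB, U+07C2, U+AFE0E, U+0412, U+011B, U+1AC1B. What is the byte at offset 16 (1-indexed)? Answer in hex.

0x9A

1-indexed offset 16 is 0-indexed offset 15.
U+0627 → 2-byte form D8 A7 at offsets 0–1.
U+05DB → 2-byte form D7 9B at offsets 2–3.
U+07C2 → 2-byte form DF 82 at offsets 4–5.
U+AFE0E → 4-byte form F2 AF B8 8E at offsets 6–9.
U+0412 → 2-byte form D0 92 at offsets 10–11.
U+011B → 2-byte form C4 9B at offsets 12–13.
U+1AC1B → 4-byte form F0 9A B0 9B at offsets 14–17.
Offset 15 falls in char 7's range; it's byte 2 of F0 9A B0 9B = 0x9A.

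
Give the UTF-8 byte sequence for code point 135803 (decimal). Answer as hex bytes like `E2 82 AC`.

F0 A1 89 BB

U+2127B = 0x2127B = 135803 decimal. In range U+10000–U+10FFFF → 4-byte form: 11110xxx 10xxxxxx 10xxxxxx 10xxxxxx.
Binary (21 bits): 000100001001001111011.
Split 3+6+6+6: 000 | 100001 | 001001 | 111011.
Byte 1: 11110000 = 0xF0.
Byte 2: 10100001 = 0xA1.
Byte 3: 10001001 = 0x89.
Byte 4: 10111011 = 0xBB.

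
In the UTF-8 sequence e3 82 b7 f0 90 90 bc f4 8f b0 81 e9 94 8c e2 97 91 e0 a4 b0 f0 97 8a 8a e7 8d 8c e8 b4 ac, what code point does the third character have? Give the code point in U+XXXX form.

U+10FC01

Offset 0: leading byte 0xE3 = 11100011 → 3-byte char #1 = E3 82 B7.
Offset 3: leading byte 0xF0 = 11110000 → 4-byte char #2 = F0 90 90 BC.
Offset 7: leading byte 0xF4 = 11110100 → 4-byte char #3 = F4 8F B0 81.
Leading byte 0xF4 = 11110100 matches 11110xxx → 4-byte sequence.
Byte 1: 0xF4 = 11110100, payload 100 (3 bits).
Byte 2: 0x8F = 10001111 (10xxxxxx ✓), payload 001111.
Byte 3: 0xB0 = 10110000 (10xxxxxx ✓), payload 110000.
Byte 4: 0x81 = 10000001 (10xxxxxx ✓), payload 000001.
Concatenate: 100001111110000000001 = 0x10FC01 (21 bits → U+10FC01).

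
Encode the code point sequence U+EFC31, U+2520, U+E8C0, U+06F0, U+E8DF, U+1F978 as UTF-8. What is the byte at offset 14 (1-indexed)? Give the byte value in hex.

0xA3

1-indexed offset 14 is 0-indexed offset 13.
U+EFC31 → 4-byte form F3 AF B0 B1 at offsets 0–3.
U+2520 → 3-byte form E2 94 A0 at offsets 4–6.
U+E8C0 → 3-byte form EE A3 80 at offsets 7–9.
U+06F0 → 2-byte form DB B0 at offsets 10–11.
U+E8DF → 3-byte form EE A3 9F at offsets 12–14.
Offset 13 falls in char 5's range; it's byte 2 of EE A3 9F = 0xA3.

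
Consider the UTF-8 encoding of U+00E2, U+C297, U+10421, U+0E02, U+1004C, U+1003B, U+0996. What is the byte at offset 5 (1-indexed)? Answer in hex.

0x97

1-indexed offset 5 is 0-indexed offset 4.
U+00E2 → 2-byte form C3 A2 at offsets 0–1.
U+C297 → 3-byte form EC 8A 97 at offsets 2–4.
Offset 4 falls in char 2's range; it's byte 3 of EC 8A 97 = 0x97.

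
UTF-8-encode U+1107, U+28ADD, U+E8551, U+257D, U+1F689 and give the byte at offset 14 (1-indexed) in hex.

0xBD

1-indexed offset 14 is 0-indexed offset 13.
U+1107 → 3-byte form E1 84 87 at offsets 0–2.
U+28ADD → 4-byte form F0 A8 AB 9D at offsets 3–6.
U+E8551 → 4-byte form F3 A8 95 91 at offsets 7–10.
U+257D → 3-byte form E2 95 BD at offsets 11–13.
Offset 13 falls in char 4's range; it's byte 3 of E2 95 BD = 0xBD.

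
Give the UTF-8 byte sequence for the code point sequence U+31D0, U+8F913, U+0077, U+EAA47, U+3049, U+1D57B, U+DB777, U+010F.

E3 87 90 F2 8F A4 93 77 F3 AA A9 87 E3 81 89 F0 9D 95 BB F3 9B 9D B7 C4 8F

U+31D0: 3-byte form → E3 87 90.
U+8F913: 4-byte form → F2 8F A4 93.
U+0077: 1-byte form → 77.
U+EAA47: 4-byte form → F3 AA A9 87.
U+3049: 3-byte form → E3 81 89.
U+1D57B: 4-byte form → F0 9D 95 BB.
U+DB777: 4-byte form → F3 9B 9D B7.
U+010F: 2-byte form → C4 8F.
Concatenated (25 bytes): E3 87 90 F2 8F A4 93 77 F3 AA A9 87 E3 81 89 F0 9D 95 BB F3 9B 9D B7 C4 8F.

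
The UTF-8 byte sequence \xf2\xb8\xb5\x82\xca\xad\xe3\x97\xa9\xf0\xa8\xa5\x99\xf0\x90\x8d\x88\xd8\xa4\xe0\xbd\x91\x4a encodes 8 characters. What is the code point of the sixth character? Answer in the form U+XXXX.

U+0624

Offset 0: leading byte 0xF2 = 11110010 → 4-byte char #1 = F2 B8 B5 82.
Offset 4: leading byte 0xCA = 11001010 → 2-byte char #2 = CA AD.
Offset 6: leading byte 0xE3 = 11100011 → 3-byte char #3 = E3 97 A9.
Offset 9: leading byte 0xF0 = 11110000 → 4-byte char #4 = F0 A8 A5 99.
Offset 13: leading byte 0xF0 = 11110000 → 4-byte char #5 = F0 90 8D 88.
Offset 17: leading byte 0xD8 = 11011000 → 2-byte char #6 = D8 A4.
Leading byte 0xD8 = 11011000 matches 110xxxxx → 2-byte sequence.
Byte 1: 0xD8 = 11011000, payload 11000 (5 bits).
Byte 2: 0xA4 = 10100100 (10xxxxxx ✓), payload 100100.
Concatenate: 11000100100 = 0x624 (11 bits → U+0624).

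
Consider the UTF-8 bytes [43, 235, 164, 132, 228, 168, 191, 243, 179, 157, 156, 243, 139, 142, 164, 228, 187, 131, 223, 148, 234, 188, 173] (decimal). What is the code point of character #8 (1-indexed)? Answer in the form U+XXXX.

U+AF2D

Offset 0: leading byte 0x2B = 00101011 → 1-byte char #1 = 2B.
Offset 1: leading byte 0xEB = 11101011 → 3-byte char #2 = EB A4 84.
Offset 4: leading byte 0xE4 = 11100100 → 3-byte char #3 = E4 A8 BF.
Offset 7: leading byte 0xF3 = 11110011 → 4-byte char #4 = F3 B3 9D 9C.
Offset 11: leading byte 0xF3 = 11110011 → 4-byte char #5 = F3 8B 8E A4.
Offset 15: leading byte 0xE4 = 11100100 → 3-byte char #6 = E4 BB 83.
Offset 18: leading byte 0xDF = 11011111 → 2-byte char #7 = DF 94.
Offset 20: leading byte 0xEA = 11101010 → 3-byte char #8 = EA BC AD.
Leading byte 0xEA = 11101010 matches 1110xxxx → 3-byte sequence.
Byte 1: 0xEA = 11101010, payload 1010 (4 bits).
Byte 2: 0xBC = 10111100 (10xxxxxx ✓), payload 111100.
Byte 3: 0xAD = 10101101 (10xxxxxx ✓), payload 101101.
Concatenate: 1010111100101101 = 0xAF2D (16 bits → U+AF2D).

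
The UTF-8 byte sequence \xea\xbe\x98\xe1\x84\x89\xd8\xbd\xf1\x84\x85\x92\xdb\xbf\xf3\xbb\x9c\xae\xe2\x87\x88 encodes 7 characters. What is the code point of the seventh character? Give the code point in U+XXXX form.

Offset 0: leading byte 0xEA = 11101010 → 3-byte char #1 = EA BE 98.
Offset 3: leading byte 0xE1 = 11100001 → 3-byte char #2 = E1 84 89.
Offset 6: leading byte 0xD8 = 11011000 → 2-byte char #3 = D8 BD.
Offset 8: leading byte 0xF1 = 11110001 → 4-byte char #4 = F1 84 85 92.
Offset 12: leading byte 0xDB = 11011011 → 2-byte char #5 = DB BF.
Offset 14: leading byte 0xF3 = 11110011 → 4-byte char #6 = F3 BB 9C AE.
Offset 18: leading byte 0xE2 = 11100010 → 3-byte char #7 = E2 87 88.
Leading byte 0xE2 = 11100010 matches 1110xxxx → 3-byte sequence.
Byte 1: 0xE2 = 11100010, payload 0010 (4 bits).
Byte 2: 0x87 = 10000111 (10xxxxxx ✓), payload 000111.
Byte 3: 0x88 = 10001000 (10xxxxxx ✓), payload 001000.
Concatenate: 0010000111001000 = 0x21C8 (16 bits → U+21C8).

U+21C8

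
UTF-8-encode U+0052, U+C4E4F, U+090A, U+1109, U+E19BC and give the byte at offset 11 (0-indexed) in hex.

0xF3

U+0052 → 1-byte form 52 at offsets 0–0.
U+C4E4F → 4-byte form F3 84 B9 8F at offsets 1–4.
U+090A → 3-byte form E0 A4 8A at offsets 5–7.
U+1109 → 3-byte form E1 84 89 at offsets 8–10.
U+E19BC → 4-byte form F3 A1 A6 BC at offsets 11–14.
Offset 11 falls in char 5's range; it's byte 1 of F3 A1 A6 BC = 0xF3.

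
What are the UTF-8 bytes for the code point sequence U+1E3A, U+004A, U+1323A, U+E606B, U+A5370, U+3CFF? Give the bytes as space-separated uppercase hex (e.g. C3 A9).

U+1E3A: 3-byte form → E1 B8 BA.
U+004A: 1-byte form → 4A.
U+1323A: 4-byte form → F0 93 88 BA.
U+E606B: 4-byte form → F3 A6 81 AB.
U+A5370: 4-byte form → F2 A5 8D B0.
U+3CFF: 3-byte form → E3 B3 BF.
Concatenated (19 bytes): E1 B8 BA 4A F0 93 88 BA F3 A6 81 AB F2 A5 8D B0 E3 B3 BF.

E1 B8 BA 4A F0 93 88 BA F3 A6 81 AB F2 A5 8D B0 E3 B3 BF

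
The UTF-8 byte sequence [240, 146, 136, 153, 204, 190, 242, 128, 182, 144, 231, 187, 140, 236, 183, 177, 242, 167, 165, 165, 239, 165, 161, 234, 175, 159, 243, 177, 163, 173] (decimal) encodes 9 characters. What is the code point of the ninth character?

U+F18ED

Offset 0: leading byte 0xF0 = 11110000 → 4-byte char #1 = F0 92 88 99.
Offset 4: leading byte 0xCC = 11001100 → 2-byte char #2 = CC BE.
Offset 6: leading byte 0xF2 = 11110010 → 4-byte char #3 = F2 80 B6 90.
Offset 10: leading byte 0xE7 = 11100111 → 3-byte char #4 = E7 BB 8C.
Offset 13: leading byte 0xEC = 11101100 → 3-byte char #5 = EC B7 B1.
Offset 16: leading byte 0xF2 = 11110010 → 4-byte char #6 = F2 A7 A5 A5.
Offset 20: leading byte 0xEF = 11101111 → 3-byte char #7 = EF A5 A1.
Offset 23: leading byte 0xEA = 11101010 → 3-byte char #8 = EA AF 9F.
Offset 26: leading byte 0xF3 = 11110011 → 4-byte char #9 = F3 B1 A3 AD.
Leading byte 0xF3 = 11110011 matches 11110xxx → 4-byte sequence.
Byte 1: 0xF3 = 11110011, payload 011 (3 bits).
Byte 2: 0xB1 = 10110001 (10xxxxxx ✓), payload 110001.
Byte 3: 0xA3 = 10100011 (10xxxxxx ✓), payload 100011.
Byte 4: 0xAD = 10101101 (10xxxxxx ✓), payload 101101.
Concatenate: 011110001100011101101 = 0xF18ED (21 bits → U+F18ED).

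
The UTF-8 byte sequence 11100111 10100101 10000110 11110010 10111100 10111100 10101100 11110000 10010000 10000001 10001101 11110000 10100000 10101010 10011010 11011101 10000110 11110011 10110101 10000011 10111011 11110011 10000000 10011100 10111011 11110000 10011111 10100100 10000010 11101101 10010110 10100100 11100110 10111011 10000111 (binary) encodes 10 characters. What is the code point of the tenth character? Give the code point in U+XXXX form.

Offset 0: leading byte 0xE7 = 11100111 → 3-byte char #1 = E7 A5 86.
Offset 3: leading byte 0xF2 = 11110010 → 4-byte char #2 = F2 BC BC AC.
Offset 7: leading byte 0xF0 = 11110000 → 4-byte char #3 = F0 90 81 8D.
Offset 11: leading byte 0xF0 = 11110000 → 4-byte char #4 = F0 A0 AA 9A.
Offset 15: leading byte 0xDD = 11011101 → 2-byte char #5 = DD 86.
Offset 17: leading byte 0xF3 = 11110011 → 4-byte char #6 = F3 B5 83 BB.
Offset 21: leading byte 0xF3 = 11110011 → 4-byte char #7 = F3 80 9C BB.
Offset 25: leading byte 0xF0 = 11110000 → 4-byte char #8 = F0 9F A4 82.
Offset 29: leading byte 0xED = 11101101 → 3-byte char #9 = ED 96 A4.
Offset 32: leading byte 0xE6 = 11100110 → 3-byte char #10 = E6 BB 87.
Leading byte 0xE6 = 11100110 matches 1110xxxx → 3-byte sequence.
Byte 1: 0xE6 = 11100110, payload 0110 (4 bits).
Byte 2: 0xBB = 10111011 (10xxxxxx ✓), payload 111011.
Byte 3: 0x87 = 10000111 (10xxxxxx ✓), payload 000111.
Concatenate: 0110111011000111 = 0x6EC7 (16 bits → U+6EC7).

U+6EC7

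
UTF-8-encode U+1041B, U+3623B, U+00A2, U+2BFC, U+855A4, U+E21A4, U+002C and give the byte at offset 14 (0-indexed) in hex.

U+1041B → 4-byte form F0 90 90 9B at offsets 0–3.
U+3623B → 4-byte form F0 B6 88 BB at offsets 4–7.
U+00A2 → 2-byte form C2 A2 at offsets 8–9.
U+2BFC → 3-byte form E2 AF BC at offsets 10–12.
U+855A4 → 4-byte form F2 85 96 A4 at offsets 13–16.
Offset 14 falls in char 5's range; it's byte 2 of F2 85 96 A4 = 0x85.

0x85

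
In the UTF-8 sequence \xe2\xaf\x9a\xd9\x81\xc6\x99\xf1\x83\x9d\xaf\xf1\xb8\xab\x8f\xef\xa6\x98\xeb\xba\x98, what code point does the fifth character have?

U+78ACF

Offset 0: leading byte 0xE2 = 11100010 → 3-byte char #1 = E2 AF 9A.
Offset 3: leading byte 0xD9 = 11011001 → 2-byte char #2 = D9 81.
Offset 5: leading byte 0xC6 = 11000110 → 2-byte char #3 = C6 99.
Offset 7: leading byte 0xF1 = 11110001 → 4-byte char #4 = F1 83 9D AF.
Offset 11: leading byte 0xF1 = 11110001 → 4-byte char #5 = F1 B8 AB 8F.
Leading byte 0xF1 = 11110001 matches 11110xxx → 4-byte sequence.
Byte 1: 0xF1 = 11110001, payload 001 (3 bits).
Byte 2: 0xB8 = 10111000 (10xxxxxx ✓), payload 111000.
Byte 3: 0xAB = 10101011 (10xxxxxx ✓), payload 101011.
Byte 4: 0x8F = 10001111 (10xxxxxx ✓), payload 001111.
Concatenate: 001111000101011001111 = 0x78ACF (21 bits → U+78ACF).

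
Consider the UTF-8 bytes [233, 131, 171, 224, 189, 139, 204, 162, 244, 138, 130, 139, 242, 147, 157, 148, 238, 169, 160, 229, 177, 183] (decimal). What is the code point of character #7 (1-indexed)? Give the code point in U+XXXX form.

Offset 0: leading byte 0xE9 = 11101001 → 3-byte char #1 = E9 83 AB.
Offset 3: leading byte 0xE0 = 11100000 → 3-byte char #2 = E0 BD 8B.
Offset 6: leading byte 0xCC = 11001100 → 2-byte char #3 = CC A2.
Offset 8: leading byte 0xF4 = 11110100 → 4-byte char #4 = F4 8A 82 8B.
Offset 12: leading byte 0xF2 = 11110010 → 4-byte char #5 = F2 93 9D 94.
Offset 16: leading byte 0xEE = 11101110 → 3-byte char #6 = EE A9 A0.
Offset 19: leading byte 0xE5 = 11100101 → 3-byte char #7 = E5 B1 B7.
Leading byte 0xE5 = 11100101 matches 1110xxxx → 3-byte sequence.
Byte 1: 0xE5 = 11100101, payload 0101 (4 bits).
Byte 2: 0xB1 = 10110001 (10xxxxxx ✓), payload 110001.
Byte 3: 0xB7 = 10110111 (10xxxxxx ✓), payload 110111.
Concatenate: 0101110001110111 = 0x5C77 (16 bits → U+5C77).

U+5C77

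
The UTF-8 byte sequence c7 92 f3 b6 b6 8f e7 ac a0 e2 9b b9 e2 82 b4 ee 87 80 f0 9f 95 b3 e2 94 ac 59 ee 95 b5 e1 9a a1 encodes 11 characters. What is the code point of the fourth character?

Offset 0: leading byte 0xC7 = 11000111 → 2-byte char #1 = C7 92.
Offset 2: leading byte 0xF3 = 11110011 → 4-byte char #2 = F3 B6 B6 8F.
Offset 6: leading byte 0xE7 = 11100111 → 3-byte char #3 = E7 AC A0.
Offset 9: leading byte 0xE2 = 11100010 → 3-byte char #4 = E2 9B B9.
Leading byte 0xE2 = 11100010 matches 1110xxxx → 3-byte sequence.
Byte 1: 0xE2 = 11100010, payload 0010 (4 bits).
Byte 2: 0x9B = 10011011 (10xxxxxx ✓), payload 011011.
Byte 3: 0xB9 = 10111001 (10xxxxxx ✓), payload 111001.
Concatenate: 0010011011111001 = 0x26F9 (16 bits → U+26F9).

U+26F9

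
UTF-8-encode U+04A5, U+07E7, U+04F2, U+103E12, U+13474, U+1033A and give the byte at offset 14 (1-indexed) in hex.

1-indexed offset 14 is 0-indexed offset 13.
U+04A5 → 2-byte form D2 A5 at offsets 0–1.
U+07E7 → 2-byte form DF A7 at offsets 2–3.
U+04F2 → 2-byte form D3 B2 at offsets 4–5.
U+103E12 → 4-byte form F4 83 B8 92 at offsets 6–9.
U+13474 → 4-byte form F0 93 91 B4 at offsets 10–13.
Offset 13 falls in char 5's range; it's byte 4 of F0 93 91 B4 = 0xB4.

0xB4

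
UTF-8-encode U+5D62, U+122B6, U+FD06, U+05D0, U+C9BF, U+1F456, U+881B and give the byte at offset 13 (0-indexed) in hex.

U+5D62 → 3-byte form E5 B5 A2 at offsets 0–2.
U+122B6 → 4-byte form F0 92 8A B6 at offsets 3–6.
U+FD06 → 3-byte form EF B4 86 at offsets 7–9.
U+05D0 → 2-byte form D7 90 at offsets 10–11.
U+C9BF → 3-byte form EC A6 BF at offsets 12–14.
Offset 13 falls in char 5's range; it's byte 2 of EC A6 BF = 0xA6.

0xA6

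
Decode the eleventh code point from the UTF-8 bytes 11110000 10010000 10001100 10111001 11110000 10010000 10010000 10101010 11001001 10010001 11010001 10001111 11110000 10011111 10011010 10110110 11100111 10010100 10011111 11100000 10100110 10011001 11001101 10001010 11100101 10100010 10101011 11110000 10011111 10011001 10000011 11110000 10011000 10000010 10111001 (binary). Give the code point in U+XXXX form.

Offset 0: leading byte 0xF0 = 11110000 → 4-byte char #1 = F0 90 8C B9.
Offset 4: leading byte 0xF0 = 11110000 → 4-byte char #2 = F0 90 90 AA.
Offset 8: leading byte 0xC9 = 11001001 → 2-byte char #3 = C9 91.
Offset 10: leading byte 0xD1 = 11010001 → 2-byte char #4 = D1 8F.
Offset 12: leading byte 0xF0 = 11110000 → 4-byte char #5 = F0 9F 9A B6.
Offset 16: leading byte 0xE7 = 11100111 → 3-byte char #6 = E7 94 9F.
Offset 19: leading byte 0xE0 = 11100000 → 3-byte char #7 = E0 A6 99.
Offset 22: leading byte 0xCD = 11001101 → 2-byte char #8 = CD 8A.
Offset 24: leading byte 0xE5 = 11100101 → 3-byte char #9 = E5 A2 AB.
Offset 27: leading byte 0xF0 = 11110000 → 4-byte char #10 = F0 9F 99 83.
Offset 31: leading byte 0xF0 = 11110000 → 4-byte char #11 = F0 98 82 B9.
Leading byte 0xF0 = 11110000 matches 11110xxx → 4-byte sequence.
Byte 1: 0xF0 = 11110000, payload 000 (3 bits).
Byte 2: 0x98 = 10011000 (10xxxxxx ✓), payload 011000.
Byte 3: 0x82 = 10000010 (10xxxxxx ✓), payload 000010.
Byte 4: 0xB9 = 10111001 (10xxxxxx ✓), payload 111001.
Concatenate: 000011000000010111001 = 0x180B9 (21 bits → U+180B9).

U+180B9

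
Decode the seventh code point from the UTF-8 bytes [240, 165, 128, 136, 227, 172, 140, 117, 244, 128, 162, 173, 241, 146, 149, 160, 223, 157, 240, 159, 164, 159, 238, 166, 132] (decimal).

Offset 0: leading byte 0xF0 = 11110000 → 4-byte char #1 = F0 A5 80 88.
Offset 4: leading byte 0xE3 = 11100011 → 3-byte char #2 = E3 AC 8C.
Offset 7: leading byte 0x75 = 01110101 → 1-byte char #3 = 75.
Offset 8: leading byte 0xF4 = 11110100 → 4-byte char #4 = F4 80 A2 AD.
Offset 12: leading byte 0xF1 = 11110001 → 4-byte char #5 = F1 92 95 A0.
Offset 16: leading byte 0xDF = 11011111 → 2-byte char #6 = DF 9D.
Offset 18: leading byte 0xF0 = 11110000 → 4-byte char #7 = F0 9F A4 9F.
Leading byte 0xF0 = 11110000 matches 11110xxx → 4-byte sequence.
Byte 1: 0xF0 = 11110000, payload 000 (3 bits).
Byte 2: 0x9F = 10011111 (10xxxxxx ✓), payload 011111.
Byte 3: 0xA4 = 10100100 (10xxxxxx ✓), payload 100100.
Byte 4: 0x9F = 10011111 (10xxxxxx ✓), payload 011111.
Concatenate: 000011111100100011111 = 0x1F91F (21 bits → U+1F91F).

U+1F91F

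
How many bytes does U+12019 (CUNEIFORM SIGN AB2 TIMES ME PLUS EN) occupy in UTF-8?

U+12019 = 0x12019. UTF-8 uses 1 byte below 0x80, 2 below 0x800, 3 below 0x10000, 4 up to 0x10FFFF. 0x12019 is in U+10000–U+10FFFF → 4 bytes.

4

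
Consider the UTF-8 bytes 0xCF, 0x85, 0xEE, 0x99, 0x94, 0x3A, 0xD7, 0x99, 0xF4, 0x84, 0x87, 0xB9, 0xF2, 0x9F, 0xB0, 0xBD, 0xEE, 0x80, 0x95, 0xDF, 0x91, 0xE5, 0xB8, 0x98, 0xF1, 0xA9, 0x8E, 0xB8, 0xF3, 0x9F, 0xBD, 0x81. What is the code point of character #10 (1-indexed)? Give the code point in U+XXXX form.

U+693B8

Offset 0: leading byte 0xCF = 11001111 → 2-byte char #1 = CF 85.
Offset 2: leading byte 0xEE = 11101110 → 3-byte char #2 = EE 99 94.
Offset 5: leading byte 0x3A = 00111010 → 1-byte char #3 = 3A.
Offset 6: leading byte 0xD7 = 11010111 → 2-byte char #4 = D7 99.
Offset 8: leading byte 0xF4 = 11110100 → 4-byte char #5 = F4 84 87 B9.
Offset 12: leading byte 0xF2 = 11110010 → 4-byte char #6 = F2 9F B0 BD.
Offset 16: leading byte 0xEE = 11101110 → 3-byte char #7 = EE 80 95.
Offset 19: leading byte 0xDF = 11011111 → 2-byte char #8 = DF 91.
Offset 21: leading byte 0xE5 = 11100101 → 3-byte char #9 = E5 B8 98.
Offset 24: leading byte 0xF1 = 11110001 → 4-byte char #10 = F1 A9 8E B8.
Leading byte 0xF1 = 11110001 matches 11110xxx → 4-byte sequence.
Byte 1: 0xF1 = 11110001, payload 001 (3 bits).
Byte 2: 0xA9 = 10101001 (10xxxxxx ✓), payload 101001.
Byte 3: 0x8E = 10001110 (10xxxxxx ✓), payload 001110.
Byte 4: 0xB8 = 10111000 (10xxxxxx ✓), payload 111000.
Concatenate: 001101001001110111000 = 0x693B8 (21 bits → U+693B8).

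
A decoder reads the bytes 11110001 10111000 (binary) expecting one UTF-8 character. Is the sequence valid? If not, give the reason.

invalid (sequence truncated)

Leading byte 0xF1 = 11110001 → 4-byte form, but only 2 bytes are present.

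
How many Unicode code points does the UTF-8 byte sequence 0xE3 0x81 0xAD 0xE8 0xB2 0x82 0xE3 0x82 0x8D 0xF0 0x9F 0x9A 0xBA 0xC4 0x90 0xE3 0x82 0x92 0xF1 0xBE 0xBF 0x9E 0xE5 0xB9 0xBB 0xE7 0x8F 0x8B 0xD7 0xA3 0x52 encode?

Byte at offset 0: 0xE3 = 11100011 → 3-byte char (#1). Advance 3.
Byte at offset 3: 0xE8 = 11101000 → 3-byte char (#2). Advance 3.
Byte at offset 6: 0xE3 = 11100011 → 3-byte char (#3). Advance 3.
Byte at offset 9: 0xF0 = 11110000 → 4-byte char (#4). Advance 4.
Byte at offset 13: 0xC4 = 11000100 → 2-byte char (#5). Advance 2.
Byte at offset 15: 0xE3 = 11100011 → 3-byte char (#6). Advance 3.
Byte at offset 18: 0xF1 = 11110001 → 4-byte char (#7). Advance 4.
Byte at offset 22: 0xE5 = 11100101 → 3-byte char (#8). Advance 3.
Byte at offset 25: 0xE7 = 11100111 → 3-byte char (#9). Advance 3.
Byte at offset 28: 0xD7 = 11010111 → 2-byte char (#10). Advance 2.
Byte at offset 30: 0x52 = 01010010 → 1-byte char (#11). Advance 1.
Reached end at offset 31 after 11 code points.

11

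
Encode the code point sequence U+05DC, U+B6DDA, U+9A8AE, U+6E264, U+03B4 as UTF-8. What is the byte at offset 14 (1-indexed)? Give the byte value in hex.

0xA4

1-indexed offset 14 is 0-indexed offset 13.
U+05DC → 2-byte form D7 9C at offsets 0–1.
U+B6DDA → 4-byte form F2 B6 B7 9A at offsets 2–5.
U+9A8AE → 4-byte form F2 9A A2 AE at offsets 6–9.
U+6E264 → 4-byte form F1 AE 89 A4 at offsets 10–13.
Offset 13 falls in char 4's range; it's byte 4 of F1 AE 89 A4 = 0xA4.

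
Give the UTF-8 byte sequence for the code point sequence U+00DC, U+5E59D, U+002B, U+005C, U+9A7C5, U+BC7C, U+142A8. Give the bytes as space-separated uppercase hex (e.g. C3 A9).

U+00DC: 2-byte form → C3 9C.
U+5E59D: 4-byte form → F1 9E 96 9D.
U+002B: 1-byte form → 2B.
U+005C: 1-byte form → 5C.
U+9A7C5: 4-byte form → F2 9A 9F 85.
U+BC7C: 3-byte form → EB B1 BC.
U+142A8: 4-byte form → F0 94 8A A8.
Concatenated (19 bytes): C3 9C F1 9E 96 9D 2B 5C F2 9A 9F 85 EB B1 BC F0 94 8A A8.

C3 9C F1 9E 96 9D 2B 5C F2 9A 9F 85 EB B1 BC F0 94 8A A8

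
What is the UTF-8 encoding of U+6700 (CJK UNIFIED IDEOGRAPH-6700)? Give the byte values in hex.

U+6700 = 0x6700 = 26368 decimal. In range U+0800–U+FFFF → 3-byte form: 1110xxxx 10xxxxxx 10xxxxxx.
Binary (16 bits): 0110011100000000.
Split 4+6+6: 0110 | 011100 | 000000.
Byte 1: 11100110 = 0xE6.
Byte 2: 10011100 = 0x9C.
Byte 3: 10000000 = 0x80.

E6 9C 80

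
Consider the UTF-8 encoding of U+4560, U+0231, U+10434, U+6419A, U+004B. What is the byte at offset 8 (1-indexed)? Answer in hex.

0x90

1-indexed offset 8 is 0-indexed offset 7.
U+4560 → 3-byte form E4 95 A0 at offsets 0–2.
U+0231 → 2-byte form C8 B1 at offsets 3–4.
U+10434 → 4-byte form F0 90 90 B4 at offsets 5–8.
Offset 7 falls in char 3's range; it's byte 3 of F0 90 90 B4 = 0x90.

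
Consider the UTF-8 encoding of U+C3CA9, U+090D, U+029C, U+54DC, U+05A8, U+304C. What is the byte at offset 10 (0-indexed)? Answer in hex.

U+C3CA9 → 4-byte form F3 83 B2 A9 at offsets 0–3.
U+090D → 3-byte form E0 A4 8D at offsets 4–6.
U+029C → 2-byte form CA 9C at offsets 7–8.
U+54DC → 3-byte form E5 93 9C at offsets 9–11.
Offset 10 falls in char 4's range; it's byte 2 of E5 93 9C = 0x93.

0x93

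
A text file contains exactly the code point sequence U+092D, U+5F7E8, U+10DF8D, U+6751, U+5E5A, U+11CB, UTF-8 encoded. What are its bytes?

U+092D: 3-byte form → E0 A4 AD.
U+5F7E8: 4-byte form → F1 9F 9F A8.
U+10DF8D: 4-byte form → F4 8D BE 8D.
U+6751: 3-byte form → E6 9D 91.
U+5E5A: 3-byte form → E5 B9 9A.
U+11CB: 3-byte form → E1 87 8B.
Concatenated (20 bytes): E0 A4 AD F1 9F 9F A8 F4 8D BE 8D E6 9D 91 E5 B9 9A E1 87 8B.

E0 A4 AD F1 9F 9F A8 F4 8D BE 8D E6 9D 91 E5 B9 9A E1 87 8B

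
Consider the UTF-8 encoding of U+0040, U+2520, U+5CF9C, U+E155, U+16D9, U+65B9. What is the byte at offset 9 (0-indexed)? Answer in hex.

0x85

U+0040 → 1-byte form 40 at offsets 0–0.
U+2520 → 3-byte form E2 94 A0 at offsets 1–3.
U+5CF9C → 4-byte form F1 9C BE 9C at offsets 4–7.
U+E155 → 3-byte form EE 85 95 at offsets 8–10.
Offset 9 falls in char 4's range; it's byte 2 of EE 85 95 = 0x85.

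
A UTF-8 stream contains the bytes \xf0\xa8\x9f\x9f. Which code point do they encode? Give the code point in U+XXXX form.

U+287DF

Leading byte 0xF0 = 11110000 matches 11110xxx → 4-byte sequence.
Byte 1: 0xF0 = 11110000, payload 000 (3 bits).
Byte 2: 0xA8 = 10101000 (10xxxxxx ✓), payload 101000.
Byte 3: 0x9F = 10011111 (10xxxxxx ✓), payload 011111.
Byte 4: 0x9F = 10011111 (10xxxxxx ✓), payload 011111.
Concatenate: 000101000011111011111 = 0x287DF (21 bits → U+287DF).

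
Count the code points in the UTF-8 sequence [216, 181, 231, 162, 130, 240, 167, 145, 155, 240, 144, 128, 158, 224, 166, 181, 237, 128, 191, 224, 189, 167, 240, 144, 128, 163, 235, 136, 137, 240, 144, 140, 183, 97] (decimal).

Byte at offset 0: 0xD8 = 11011000 → 2-byte char (#1). Advance 2.
Byte at offset 2: 0xE7 = 11100111 → 3-byte char (#2). Advance 3.
Byte at offset 5: 0xF0 = 11110000 → 4-byte char (#3). Advance 4.
Byte at offset 9: 0xF0 = 11110000 → 4-byte char (#4). Advance 4.
Byte at offset 13: 0xE0 = 11100000 → 3-byte char (#5). Advance 3.
Byte at offset 16: 0xED = 11101101 → 3-byte char (#6). Advance 3.
Byte at offset 19: 0xE0 = 11100000 → 3-byte char (#7). Advance 3.
Byte at offset 22: 0xF0 = 11110000 → 4-byte char (#8). Advance 4.
Byte at offset 26: 0xEB = 11101011 → 3-byte char (#9). Advance 3.
Byte at offset 29: 0xF0 = 11110000 → 4-byte char (#10). Advance 4.
Byte at offset 33: 0x61 = 01100001 → 1-byte char (#11). Advance 1.
Reached end at offset 34 after 11 code points.

11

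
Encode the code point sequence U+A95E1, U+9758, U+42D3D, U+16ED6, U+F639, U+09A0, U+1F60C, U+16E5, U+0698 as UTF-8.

U+A95E1: 4-byte form → F2 A9 97 A1.
U+9758: 3-byte form → E9 9D 98.
U+42D3D: 4-byte form → F1 82 B4 BD.
U+16ED6: 4-byte form → F0 96 BB 96.
U+F639: 3-byte form → EF 98 B9.
U+09A0: 3-byte form → E0 A6 A0.
U+1F60C: 4-byte form → F0 9F 98 8C.
U+16E5: 3-byte form → E1 9B A5.
U+0698: 2-byte form → DA 98.
Concatenated (30 bytes): F2 A9 97 A1 E9 9D 98 F1 82 B4 BD F0 96 BB 96 EF 98 B9 E0 A6 A0 F0 9F 98 8C E1 9B A5 DA 98.

F2 A9 97 A1 E9 9D 98 F1 82 B4 BD F0 96 BB 96 EF 98 B9 E0 A6 A0 F0 9F 98 8C E1 9B A5 DA 98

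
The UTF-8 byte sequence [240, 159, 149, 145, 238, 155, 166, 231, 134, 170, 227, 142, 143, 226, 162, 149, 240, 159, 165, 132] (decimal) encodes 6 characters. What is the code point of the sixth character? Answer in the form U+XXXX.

U+1F944

Offset 0: leading byte 0xF0 = 11110000 → 4-byte char #1 = F0 9F 95 91.
Offset 4: leading byte 0xEE = 11101110 → 3-byte char #2 = EE 9B A6.
Offset 7: leading byte 0xE7 = 11100111 → 3-byte char #3 = E7 86 AA.
Offset 10: leading byte 0xE3 = 11100011 → 3-byte char #4 = E3 8E 8F.
Offset 13: leading byte 0xE2 = 11100010 → 3-byte char #5 = E2 A2 95.
Offset 16: leading byte 0xF0 = 11110000 → 4-byte char #6 = F0 9F A5 84.
Leading byte 0xF0 = 11110000 matches 11110xxx → 4-byte sequence.
Byte 1: 0xF0 = 11110000, payload 000 (3 bits).
Byte 2: 0x9F = 10011111 (10xxxxxx ✓), payload 011111.
Byte 3: 0xA5 = 10100101 (10xxxxxx ✓), payload 100101.
Byte 4: 0x84 = 10000100 (10xxxxxx ✓), payload 000100.
Concatenate: 000011111100101000100 = 0x1F944 (21 bits → U+1F944).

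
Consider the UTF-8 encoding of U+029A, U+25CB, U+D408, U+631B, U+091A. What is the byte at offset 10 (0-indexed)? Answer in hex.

U+029A → 2-byte form CA 9A at offsets 0–1.
U+25CB → 3-byte form E2 97 8B at offsets 2–4.
U+D408 → 3-byte form ED 90 88 at offsets 5–7.
U+631B → 3-byte form E6 8C 9B at offsets 8–10.
Offset 10 falls in char 4's range; it's byte 3 of E6 8C 9B = 0x9B.

0x9B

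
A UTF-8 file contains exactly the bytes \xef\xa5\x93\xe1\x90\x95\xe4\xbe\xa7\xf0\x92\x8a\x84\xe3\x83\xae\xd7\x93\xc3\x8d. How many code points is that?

7

Byte at offset 0: 0xEF = 11101111 → 3-byte char (#1). Advance 3.
Byte at offset 3: 0xE1 = 11100001 → 3-byte char (#2). Advance 3.
Byte at offset 6: 0xE4 = 11100100 → 3-byte char (#3). Advance 3.
Byte at offset 9: 0xF0 = 11110000 → 4-byte char (#4). Advance 4.
Byte at offset 13: 0xE3 = 11100011 → 3-byte char (#5). Advance 3.
Byte at offset 16: 0xD7 = 11010111 → 2-byte char (#6). Advance 2.
Byte at offset 18: 0xC3 = 11000011 → 2-byte char (#7). Advance 2.
Reached end at offset 20 after 7 code points.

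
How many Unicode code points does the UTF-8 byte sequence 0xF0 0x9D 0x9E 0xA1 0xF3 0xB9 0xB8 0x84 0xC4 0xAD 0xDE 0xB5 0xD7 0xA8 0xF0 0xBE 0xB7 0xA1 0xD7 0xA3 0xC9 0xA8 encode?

Byte at offset 0: 0xF0 = 11110000 → 4-byte char (#1). Advance 4.
Byte at offset 4: 0xF3 = 11110011 → 4-byte char (#2). Advance 4.
Byte at offset 8: 0xC4 = 11000100 → 2-byte char (#3). Advance 2.
Byte at offset 10: 0xDE = 11011110 → 2-byte char (#4). Advance 2.
Byte at offset 12: 0xD7 = 11010111 → 2-byte char (#5). Advance 2.
Byte at offset 14: 0xF0 = 11110000 → 4-byte char (#6). Advance 4.
Byte at offset 18: 0xD7 = 11010111 → 2-byte char (#7). Advance 2.
Byte at offset 20: 0xC9 = 11001001 → 2-byte char (#8). Advance 2.
Reached end at offset 22 after 8 code points.

8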